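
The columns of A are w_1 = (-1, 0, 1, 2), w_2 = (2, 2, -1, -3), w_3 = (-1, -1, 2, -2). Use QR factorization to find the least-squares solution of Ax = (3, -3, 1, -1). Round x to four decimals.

x = (-1.8571, -0.8175, 0.2143)

w_1 = (-1, 0, 1, 2); ‖w_1‖ = 2.4495, so e_1 = (-0.4082, 0.0000, 0.4082, 0.8165).
e_1·w_2 = (-0.4082)·2 + 0.0000·2 + 0.4082·(-1) + 0.8165·(-3) = -3.6742.
u_2 = w_2 + 3.6742·e_1 = (0.5000, 2.0000, 0.5000, 0.0000).
‖u_2‖ = 2.1213, so e_2 = (0.2357, 0.9428, 0.2357, 0.0000).
e_1·w_3 = (-0.4082)·(-1) + 0.0000·(-1) + 0.4082·2 + 0.8165·(-2) = -0.4082; e_2·w_3 = 0.2357·(-1) + 0.9428·(-1) + 0.2357·2 + 0.0000·(-2) = -0.7071.
u_3 = w_3 + 0.4082·e_1 + 0.7071·e_2 = (-1.0000, -0.3333, 2.3333, -1.6667).
‖u_3‖ = 3.0551, so e_3 = (-0.3273, -0.1091, 0.7638, -0.5455).
Qᵀb = (-1.6330, -1.8856, 0.6547).
Back-substitute: x_3 = 0.6547/3.0551 = 0.2143.
x_2 = (-1.8856 + 0.7071·0.2143)/2.1213 = -0.8175.
x_1 = (-1.6330 + 3.6742·(-0.8175) + 0.4082·0.2143)/2.4495 = -1.8571.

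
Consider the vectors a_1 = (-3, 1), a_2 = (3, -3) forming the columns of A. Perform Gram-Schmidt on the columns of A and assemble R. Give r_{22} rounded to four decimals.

r_{22} = 1.8974

e_1 = a_1/‖a_1‖ = (-3, 1)/3.1623 = (-0.9487, 0.3162).
r_{12} = e_1·a_2 = -3.7947.
u_2 = a_2 + 3.7947·e_1 = (-0.6000, -1.8000).
r_{22} = ‖u_2‖ = 1.8974.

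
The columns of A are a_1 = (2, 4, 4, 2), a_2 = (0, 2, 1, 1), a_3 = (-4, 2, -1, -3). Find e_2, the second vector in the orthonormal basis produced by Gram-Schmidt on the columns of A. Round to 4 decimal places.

e_2 = (-0.6674, 0.5721, -0.3814, 0.2860)

a_1 = (2, 4, 4, 2); ‖a_1‖ = 6.3246, so e_1 = (0.3162, 0.6325, 0.6325, 0.3162).
e_1·a_2 = 0.3162·0 + 0.6325·2 + 0.6325·1 + 0.3162·1 = 2.2136.
u_2 = a_2 − 2.2136·e_1 = (-0.7000, 0.6000, -0.4000, 0.3000).
‖u_2‖ = 1.0488, so e_2 = (-0.6674, 0.5721, -0.3814, 0.2860).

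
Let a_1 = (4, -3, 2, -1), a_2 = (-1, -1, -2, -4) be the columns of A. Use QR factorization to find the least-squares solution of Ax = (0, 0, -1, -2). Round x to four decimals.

x = (0.0152, 0.4552)

q_1 = a_1/‖a_1‖ = (4, -3, 2, -1)/5.4772 = (0.7303, -0.5477, 0.3651, -0.1826).
r_{12} = q_1·a_2 = -0.1826.
u_2 = a_2 + 0.1826·q_1 = (-0.8667, -1.1000, -1.9333, -4.0333).
‖u_2‖ = 4.6869, so q_2 = (-0.1849, -0.2347, -0.4125, -0.8606).
Qᵀb = (0.0000, 2.1336).
Back-substitute: x_2 = 2.1336/4.6869 = 0.4552.
x_1 = (0.0000 + 0.1826·0.4552)/5.4772 = 0.0152.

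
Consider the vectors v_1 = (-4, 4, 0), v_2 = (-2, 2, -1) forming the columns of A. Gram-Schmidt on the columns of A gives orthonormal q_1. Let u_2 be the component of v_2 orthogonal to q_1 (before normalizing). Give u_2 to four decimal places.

u_2 = (0.0000, 0.0000, -1.0000)

q_1 = v_1/‖v_1‖ = (-4, 4, 0)/5.6569 = (-0.7071, 0.7071, 0.0000).
r_{12} = q_1·v_2 = 2.8284.
u_2 = v_2 − 2.8284·q_1 = (0.0000, 0.0000, -1.0000).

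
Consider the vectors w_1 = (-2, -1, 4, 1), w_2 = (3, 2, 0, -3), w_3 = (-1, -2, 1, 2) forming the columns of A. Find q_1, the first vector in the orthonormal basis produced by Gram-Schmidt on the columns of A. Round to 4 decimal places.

q_1 = (-0.4264, -0.2132, 0.8528, 0.2132)

w_1 = (-2, -1, 4, 1); ‖w_1‖ = 4.6904, so q_1 = (-0.4264, -0.2132, 0.8528, 0.2132).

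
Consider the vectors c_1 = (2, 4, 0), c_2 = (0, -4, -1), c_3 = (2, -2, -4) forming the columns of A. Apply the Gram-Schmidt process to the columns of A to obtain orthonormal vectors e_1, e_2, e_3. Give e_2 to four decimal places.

c_1 = (2, 4, 0); ‖c_1‖ = 4.4721, so e_1 = (0.4472, 0.8944, 0.0000).
e_1·c_2 = 0.4472·0 + 0.8944·(-4) + 0.0000·(-1) = -3.5777.
u_2 = c_2 + 3.5777·e_1 = (1.6000, -0.8000, -1.0000).
‖u_2‖ = 2.0494, so e_2 = (0.7807, -0.3904, -0.4880).

e_2 = (0.7807, -0.3904, -0.4880)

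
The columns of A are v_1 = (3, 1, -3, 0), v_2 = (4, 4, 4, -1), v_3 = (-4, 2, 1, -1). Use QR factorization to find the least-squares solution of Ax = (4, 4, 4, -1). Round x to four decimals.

x = (0.0000, 1.0000, 0.0000)

q_1 = v_1/‖v_1‖ = (3, 1, -3, 0)/4.3589 = (0.6882, 0.2294, -0.6882, 0.0000).
r_{12} = q_1·v_2 = 0.9177.
u_2 = v_2 − 0.9177·q_1 = (3.3684, 3.7895, 4.6316, -1.0000).
‖u_2‖ = 6.9396, so q_2 = (0.4854, 0.5461, 0.6674, -0.1441).
r_{13} = q_1·v_3 = -2.9824; r_{23} = q_2·v_3 = -0.0379.
u_3 = v_3 + 2.9824·q_1 + 0.0379·q_2 = (-1.9290, 2.7049, -1.0273, -1.0055).
‖u_3‖ = 3.6199, so q_3 = (-0.5329, 0.7472, -0.2838, -0.2778).
Qᵀb = (0.9177, 6.9396, 0.0000).
Back-substitute: x_3 = 0.0000/3.6199 = 0.0000.
x_2 = (6.9396 + 0.0379·0.0000)/6.9396 = 1.0000.
x_1 = (0.9177 − 0.9177·1.0000 + 2.9824·0.0000)/4.3589 = 0.0000.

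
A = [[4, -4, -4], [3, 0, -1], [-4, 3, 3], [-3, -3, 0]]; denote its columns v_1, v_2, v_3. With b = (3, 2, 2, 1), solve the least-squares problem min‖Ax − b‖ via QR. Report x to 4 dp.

x = (-0.8529, 0.7941, -2.0882)

q_1 = v_1/‖v_1‖ = (4, 3, -4, -3)/7.0711 = (0.5657, 0.4243, -0.5657, -0.4243).
r_{12} = q_1·v_2 = -2.6870.
u_2 = v_2 + 2.6870·q_1 = (-2.4800, 1.1400, 1.4800, -4.1400).
‖u_2‖ = 5.1749, so q_2 = (-0.4792, 0.2203, 0.2860, -0.8000).
r_{13} = q_1·v_3 = -4.3841; r_{23} = q_2·v_3 = 2.5546.
u_3 = v_3 + 4.3841·q_1 − 2.5546·q_2 = (-0.2957, 0.2972, -0.2106, 0.1837).
‖u_3‖ = 0.5039, so q_3 = (-0.5869, 0.5899, -0.4179, 0.3646).
Qᵀb = (0.9899, -1.2251, -1.0523).
Back-substitute: x_3 = -1.0523/0.5039 = -2.0882.
x_2 = (-1.2251 − 2.5546·(-2.0882))/5.1749 = 0.7941.
x_1 = (0.9899 + 2.6870·0.7941 + 4.3841·(-2.0882))/7.0711 = -0.8529.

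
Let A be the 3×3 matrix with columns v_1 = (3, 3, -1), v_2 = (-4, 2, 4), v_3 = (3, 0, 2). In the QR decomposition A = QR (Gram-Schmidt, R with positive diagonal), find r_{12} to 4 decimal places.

r_{12} = -2.2942

q_1 = v_1/‖v_1‖ = (3, 3, -1)/4.3589 = (0.6882, 0.6882, -0.2294).
r_{12} = q_1·v_2 = -2.2942.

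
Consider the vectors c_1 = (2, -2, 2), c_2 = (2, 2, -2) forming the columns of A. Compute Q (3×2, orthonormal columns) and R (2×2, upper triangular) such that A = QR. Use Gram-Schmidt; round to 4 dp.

Q = [[0.5774, 0.8165], [-0.5774, 0.4082], [0.5774, -0.4082]], R = [[3.4641, -1.1547], [0.0000, 3.2660]]

q_1 = c_1/‖c_1‖ = (2, -2, 2)/3.4641 = (0.5774, -0.5774, 0.5774).
r_{12} = q_1·c_2 = -1.1547.
u_2 = c_2 + 1.1547·q_1 = (2.6667, 1.3333, -1.3333).
‖u_2‖ = 3.2660, so q_2 = (0.8165, 0.4082, -0.4082).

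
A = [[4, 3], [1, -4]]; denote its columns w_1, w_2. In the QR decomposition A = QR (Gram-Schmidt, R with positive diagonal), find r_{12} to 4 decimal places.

r_{12} = 1.9403

w_1 = (4, 1); ‖w_1‖ = 4.1231, so q_1 = (0.9701, 0.2425).
r_{12} = q_1·w_2 = 1.9403.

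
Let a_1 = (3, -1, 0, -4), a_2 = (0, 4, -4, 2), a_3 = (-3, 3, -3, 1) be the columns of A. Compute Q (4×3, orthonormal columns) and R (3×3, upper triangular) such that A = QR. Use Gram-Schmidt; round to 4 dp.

Q = [[0.5883, 0.2509, -0.7682], [-0.1961, 0.6411, 0.0854], [0.0000, -0.7247, -0.2134], [-0.7845, 0.0279, -0.5975]], R = [[5.0990, -2.3534, -3.1379], [0.0000, 5.5192, 3.3728], [0.0000, 0.0000, 2.6034]]

a_1 = (3, -1, 0, -4); ‖a_1‖ = 5.0990, so q_1 = (0.5883, -0.1961, 0.0000, -0.7845).
q_1·a_2 = 0.5883·0 + (-0.1961)·4 + 0.0000·(-4) + (-0.7845)·2 = -2.3534.
u_2 = a_2 + 2.3534·q_1 = (1.3846, 3.5385, -4.0000, 0.1538).
‖u_2‖ = 5.5192, so q_2 = (0.2509, 0.6411, -0.7247, 0.0279).
q_1·a_3 = 0.5883·(-3) + (-0.1961)·3 + 0.0000·(-3) + (-0.7845)·1 = -3.1379; q_2·a_3 = 0.2509·(-3) + 0.6411·3 + (-0.7247)·(-3) + 0.0279·1 = 3.3728.
u_3 = a_3 + 3.1379·q_1 − 3.3728·q_2 = (-2.0000, 0.2222, -0.5556, -1.5556).
‖u_3‖ = 2.6034, so q_3 = (-0.7682, 0.0854, -0.2134, -0.5975).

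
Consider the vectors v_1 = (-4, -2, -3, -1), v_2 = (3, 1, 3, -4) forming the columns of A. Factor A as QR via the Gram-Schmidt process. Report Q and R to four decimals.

Q = [[-0.7303, 0.0974], [-0.3651, -0.0556], [-0.5477, 0.2295], [-0.1826, -0.9668]], R = [[5.4772, -3.4689], [0.0000, 4.7924]]

v_1 = (-4, -2, -3, -1); ‖v_1‖ = 5.4772, so q_1 = (-0.7303, -0.3651, -0.5477, -0.1826).
q_1·v_2 = (-0.7303)·3 + (-0.3651)·1 + (-0.5477)·3 + (-0.1826)·(-4) = -3.4689.
u_2 = v_2 + 3.4689·q_1 = (0.4667, -0.2667, 1.1000, -4.6333).
‖u_2‖ = 4.7924, so q_2 = (0.0974, -0.0556, 0.2295, -0.9668).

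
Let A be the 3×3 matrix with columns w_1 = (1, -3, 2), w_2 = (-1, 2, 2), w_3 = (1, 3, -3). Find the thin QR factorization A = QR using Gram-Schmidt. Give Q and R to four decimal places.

Q = [[0.2673, -0.2718, 0.9245], [-0.8018, 0.4695, 0.3698], [0.5345, 0.8401, 0.0925]], R = [[3.7417, -0.8018, -3.7417], [0.0000, 2.8909, -1.3837], [0.0000, 0.0000, 1.7566]]

q_1 = w_1/‖w_1‖ = (1, -3, 2)/3.7417 = (0.2673, -0.8018, 0.5345).
r_{12} = q_1·w_2 = -0.8018.
u_2 = w_2 + 0.8018·q_1 = (-0.7857, 1.3571, 2.4286).
‖u_2‖ = 2.8909, so q_2 = (-0.2718, 0.4695, 0.8401).
r_{13} = q_1·w_3 = -3.7417; r_{23} = q_2·w_3 = -1.3837.
u_3 = w_3 + 3.7417·q_1 + 1.3837·q_2 = (1.6239, 0.6496, 0.1624).
‖u_3‖ = 1.7566, so q_3 = (0.9245, 0.3698, 0.0925).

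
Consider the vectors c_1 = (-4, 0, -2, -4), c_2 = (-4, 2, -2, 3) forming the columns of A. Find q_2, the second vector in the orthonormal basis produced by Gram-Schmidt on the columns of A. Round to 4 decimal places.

q_2 = (-0.5568, 0.3579, -0.2784, 0.6960)

c_1 = (-4, 0, -2, -4); ‖c_1‖ = 6.0000, so q_1 = (-0.6667, 0.0000, -0.3333, -0.6667).
q_1·c_2 = (-0.6667)·(-4) + 0.0000·2 + (-0.3333)·(-2) + (-0.6667)·3 = 1.3333.
u_2 = c_2 − 1.3333·q_1 = (-3.1111, 2.0000, -1.5556, 3.8889).
‖u_2‖ = 5.5877, so q_2 = (-0.5568, 0.3579, -0.2784, 0.6960).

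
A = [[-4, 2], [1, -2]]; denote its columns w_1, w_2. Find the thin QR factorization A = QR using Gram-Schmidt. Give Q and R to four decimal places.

w_1 = (-4, 1); ‖w_1‖ = 4.1231, so q_1 = (-0.9701, 0.2425).
q_1·w_2 = (-0.9701)·2 + 0.2425·(-2) = -2.4254.
u_2 = w_2 + 2.4254·q_1 = (-0.3529, -1.4118).
‖u_2‖ = 1.4552, so q_2 = (-0.2425, -0.9701).

Q = [[-0.9701, -0.2425], [0.2425, -0.9701]], R = [[4.1231, -2.4254], [0.0000, 1.4552]]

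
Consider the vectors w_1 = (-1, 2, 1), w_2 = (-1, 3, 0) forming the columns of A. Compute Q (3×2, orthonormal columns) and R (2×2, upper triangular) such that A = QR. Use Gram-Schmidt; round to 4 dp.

w_1 = (-1, 2, 1); ‖w_1‖ = 2.4495, so e_1 = (-0.4082, 0.8165, 0.4082).
e_1·w_2 = (-0.4082)·(-1) + 0.8165·3 + 0.4082·0 = 2.8577.
u_2 = w_2 − 2.8577·e_1 = (0.1667, 0.6667, -1.1667).
‖u_2‖ = 1.3540, so e_2 = (0.1231, 0.4924, -0.8616).

Q = [[-0.4082, 0.1231], [0.8165, 0.4924], [0.4082, -0.8616]], R = [[2.4495, 2.8577], [0.0000, 1.3540]]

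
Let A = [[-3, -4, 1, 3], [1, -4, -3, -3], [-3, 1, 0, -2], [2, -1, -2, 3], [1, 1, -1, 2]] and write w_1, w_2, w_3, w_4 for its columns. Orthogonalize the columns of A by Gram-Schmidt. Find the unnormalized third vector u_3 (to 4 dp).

u_3 = (0.7294, -1.2269, -1.8483, -0.6626, -0.8046)

w_1 = (-3, 1, -3, 2, 1); ‖w_1‖ = 4.8990, so q_1 = (-0.6124, 0.2041, -0.6124, 0.4082, 0.2041).
q_1·w_2 = (-0.6124)·(-4) + 0.2041·(-4) + (-0.6124)·1 + 0.4082·(-1) + 0.2041·1 = 0.8165.
u_2 = w_2 − 0.8165·q_1 = (-3.5000, -4.1667, 1.5000, -1.3333, 0.8333).
‖u_2‖ = 5.8595, so q_2 = (-0.5973, -0.7111, 0.2560, -0.2276, 0.1422).
q_1·w_3 = (-0.6124)·1 + 0.2041·(-3) + (-0.6124)·0 + 0.4082·(-2) + 0.2041·(-1) = -2.2454; q_2·w_3 = (-0.5973)·1 + (-0.7111)·(-3) + 0.2560·0 + (-0.2276)·(-2) + 0.1422·(-1) = 1.8489.
u_3 = w_3 + 2.2454·q_1 − 1.8489·q_2 = (0.7294, -1.2269, -1.8483, -0.6626, -0.8046).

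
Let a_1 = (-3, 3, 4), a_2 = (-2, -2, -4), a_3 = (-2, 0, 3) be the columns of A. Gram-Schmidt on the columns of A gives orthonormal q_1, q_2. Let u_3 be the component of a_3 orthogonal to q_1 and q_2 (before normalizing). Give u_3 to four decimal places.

a_1 = (-3, 3, 4); ‖a_1‖ = 5.8310, so q_1 = (-0.5145, 0.5145, 0.6860).
q_1·a_2 = (-0.5145)·(-2) + 0.5145·(-2) + 0.6860·(-4) = -2.7440.
u_2 = a_2 + 2.7440·q_1 = (-3.4118, -0.5882, -2.1176).
‖u_2‖ = 4.0584, so q_2 = (-0.8407, -0.1449, -0.5218).
q_1·a_3 = (-0.5145)·(-2) + 0.5145·0 + 0.6860·3 = 3.0870; q_2·a_3 = (-0.8407)·(-2) + (-0.1449)·0 + (-0.5218)·3 = 0.1160.
u_3 = a_3 − 3.0870·q_1 − 0.1160·q_2 = (-0.3143, -1.5714, 0.9429).

u_3 = (-0.3143, -1.5714, 0.9429)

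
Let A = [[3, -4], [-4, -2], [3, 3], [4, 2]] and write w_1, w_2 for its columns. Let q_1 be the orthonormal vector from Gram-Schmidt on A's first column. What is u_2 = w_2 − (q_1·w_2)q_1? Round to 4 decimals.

w_1 = (3, -4, 3, 4); ‖w_1‖ = 7.0711, so q_1 = (0.4243, -0.5657, 0.4243, 0.5657).
q_1·w_2 = 0.4243·(-4) + (-0.5657)·(-2) + 0.4243·3 + 0.5657·2 = 1.8385.
u_2 = w_2 − 1.8385·q_1 = (-4.7800, -0.9600, 2.2200, 0.9600).

u_2 = (-4.7800, -0.9600, 2.2200, 0.9600)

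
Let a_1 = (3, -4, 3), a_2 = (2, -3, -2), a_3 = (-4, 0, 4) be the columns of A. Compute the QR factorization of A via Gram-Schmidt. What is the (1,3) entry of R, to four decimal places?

r_{13} = 0.0000

a_1 = (3, -4, 3); ‖a_1‖ = 5.8310, so q_1 = (0.5145, -0.6860, 0.5145).
r_{13} = q_1·a_3 = 0.0000.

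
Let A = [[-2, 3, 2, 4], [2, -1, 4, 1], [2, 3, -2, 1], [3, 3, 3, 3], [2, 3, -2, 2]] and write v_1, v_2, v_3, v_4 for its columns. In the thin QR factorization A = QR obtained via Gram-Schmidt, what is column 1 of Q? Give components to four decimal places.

q_1 = (-0.4000, 0.4000, 0.4000, 0.6000, 0.4000)

v_1 = (-2, 2, 2, 3, 2); ‖v_1‖ = 5.0000, so q_1 = (-0.4000, 0.4000, 0.4000, 0.6000, 0.4000).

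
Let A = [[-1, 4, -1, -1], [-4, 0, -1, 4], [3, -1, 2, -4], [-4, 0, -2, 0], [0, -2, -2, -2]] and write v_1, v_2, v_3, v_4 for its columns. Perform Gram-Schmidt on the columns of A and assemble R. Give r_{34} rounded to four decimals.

r_{34} = 2.2700

v_1 = (-1, -4, 3, -4, 0); ‖v_1‖ = 6.4807, so q_1 = (-0.1543, -0.6172, 0.4629, -0.6172, 0.0000).
q_1·v_2 = (-0.1543)·4 + (-0.6172)·0 + 0.4629·(-1) + (-0.6172)·0 + 0.0000·(-2) = -1.0801.
u_2 = v_2 + 1.0801·q_1 = (3.8333, -0.6667, -0.5000, -0.6667, -2.0000).
‖u_2‖ = 4.4535, so q_2 = (0.8608, -0.1497, -0.1123, -0.1497, -0.4491).
q_1·v_3 = (-0.1543)·(-1) + (-0.6172)·(-1) + 0.4629·2 + (-0.6172)·(-2) + 0.0000·(-2) = 2.9318; q_2·v_3 = 0.8608·(-1) + (-0.1497)·(-1) + (-0.1123)·2 + (-0.1497)·(-2) + (-0.4491)·(-2) = 0.2620.
u_3 = v_3 − 2.9318·q_1 − 0.2620·q_2 = (-0.7731, 0.8487, 0.6723, -0.1513, -1.8824).
‖u_3‖ = 2.3100, so q_3 = (-0.3347, 0.3674, 0.2910, -0.0655, -0.8149).
r_{34} = q_3·v_4 = 2.2700.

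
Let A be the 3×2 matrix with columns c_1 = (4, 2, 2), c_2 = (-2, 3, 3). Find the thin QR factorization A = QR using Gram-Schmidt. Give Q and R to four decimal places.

Q = [[0.8165, -0.5774], [0.4082, 0.5774], [0.4082, 0.5774]], R = [[4.8990, 0.8165], [0.0000, 4.6188]]

q_1 = c_1/‖c_1‖ = (4, 2, 2)/4.8990 = (0.8165, 0.4082, 0.4082).
r_{12} = q_1·c_2 = 0.8165.
u_2 = c_2 − 0.8165·q_1 = (-2.6667, 2.6667, 2.6667).
‖u_2‖ = 4.6188, so q_2 = (-0.5774, 0.5774, 0.5774).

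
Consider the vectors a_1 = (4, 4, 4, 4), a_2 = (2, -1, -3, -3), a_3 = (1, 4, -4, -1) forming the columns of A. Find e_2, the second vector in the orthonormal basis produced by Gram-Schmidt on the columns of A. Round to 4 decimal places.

e_2 = (0.7941, 0.0611, -0.4276, -0.4276)

a_1 = (4, 4, 4, 4); ‖a_1‖ = 8.0000, so e_1 = (0.5000, 0.5000, 0.5000, 0.5000).
e_1·a_2 = 0.5000·2 + 0.5000·(-1) + 0.5000·(-3) + 0.5000·(-3) = -2.5000.
u_2 = a_2 + 2.5000·e_1 = (3.2500, 0.2500, -1.7500, -1.7500).
‖u_2‖ = 4.0927, so e_2 = (0.7941, 0.0611, -0.4276, -0.4276).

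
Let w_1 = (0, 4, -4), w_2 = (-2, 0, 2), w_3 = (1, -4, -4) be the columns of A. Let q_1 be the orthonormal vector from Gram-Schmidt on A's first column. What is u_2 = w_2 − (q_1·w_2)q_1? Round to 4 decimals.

u_2 = (-2.0000, 1.0000, 1.0000)

q_1 = w_1/‖w_1‖ = (0, 4, -4)/5.6569 = (0.0000, 0.7071, -0.7071).
r_{12} = q_1·w_2 = -1.4142.
u_2 = w_2 + 1.4142·q_1 = (-2.0000, 1.0000, 1.0000).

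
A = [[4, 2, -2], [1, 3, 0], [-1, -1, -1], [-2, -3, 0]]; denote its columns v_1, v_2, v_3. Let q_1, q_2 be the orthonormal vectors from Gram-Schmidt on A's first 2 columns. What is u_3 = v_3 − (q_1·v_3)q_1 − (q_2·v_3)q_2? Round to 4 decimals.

v_1 = (4, 1, -1, -2); ‖v_1‖ = 4.6904, so q_1 = (0.8528, 0.2132, -0.2132, -0.4264).
q_1·v_2 = 0.8528·2 + 0.2132·3 + (-0.2132)·(-1) + (-0.4264)·(-3) = 3.8376.
u_2 = v_2 − 3.8376·q_1 = (-1.2727, 2.1818, -0.1818, -1.3636).
‖u_2‖ = 2.8762, so q_2 = (-0.4425, 0.7586, -0.0632, -0.4741).
q_1·v_3 = 0.8528·(-2) + 0.2132·0 + (-0.2132)·(-1) + (-0.4264)·0 = -1.4924; q_2·v_3 = (-0.4425)·(-2) + 0.7586·0 + (-0.0632)·(-1) + (-0.4741)·0 = 0.9482.
u_3 = v_3 + 1.4924·q_1 − 0.9482·q_2 = (-0.3077, -0.4011, -1.2582, -0.1868).

u_3 = (-0.3077, -0.4011, -1.2582, -0.1868)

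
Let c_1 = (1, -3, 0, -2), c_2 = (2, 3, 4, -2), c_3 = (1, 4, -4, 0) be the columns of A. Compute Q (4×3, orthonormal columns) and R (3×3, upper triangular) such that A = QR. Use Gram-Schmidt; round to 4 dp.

Q = [[0.2673, 0.3893, 0.4274], [-0.8018, 0.4144, 0.4021], [0.0000, 0.7032, -0.7100], [-0.5345, -0.4269, -0.3894]], R = [[3.7417, -0.8018, -2.9399], [0.0000, 5.6883, -0.7660], [0.0000, 0.0000, 4.8755]]

q_1 = c_1/‖c_1‖ = (1, -3, 0, -2)/3.7417 = (0.2673, -0.8018, 0.0000, -0.5345).
r_{12} = q_1·c_2 = -0.8018.
u_2 = c_2 + 0.8018·q_1 = (2.2143, 2.3571, 4.0000, -2.4286).
‖u_2‖ = 5.6883, so q_2 = (0.3893, 0.4144, 0.7032, -0.4269).
r_{13} = q_1·c_3 = -2.9399; r_{23} = q_2·c_3 = -0.7660.
u_3 = c_3 + 2.9399·q_1 + 0.7660·q_2 = (2.0839, 1.9603, -3.4614, -1.8985).
‖u_3‖ = 4.8755, so q_3 = (0.4274, 0.4021, -0.7100, -0.3894).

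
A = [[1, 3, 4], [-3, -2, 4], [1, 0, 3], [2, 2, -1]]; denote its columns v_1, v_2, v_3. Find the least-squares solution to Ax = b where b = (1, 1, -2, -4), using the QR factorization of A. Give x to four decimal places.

x = (-1.5839, 0.8183, -0.1601)

v_1 = (1, -3, 1, 2); ‖v_1‖ = 3.8730, so q_1 = (0.2582, -0.7746, 0.2582, 0.5164).
q_1·v_2 = 0.2582·3 + (-0.7746)·(-2) + 0.2582·0 + 0.5164·2 = 3.3566.
u_2 = v_2 − 3.3566·q_1 = (2.1333, 0.6000, -0.8667, 0.2667).
‖u_2‖ = 2.3944, so q_2 = (0.8910, 0.2506, -0.3619, 0.1114).
q_1·v_3 = 0.2582·4 + (-0.7746)·4 + 0.2582·3 + 0.5164·(-1) = -1.8074; q_2·v_3 = 0.8910·4 + 0.2506·4 + (-0.3619)·3 + 0.1114·(-1) = 3.3689.
u_3 = v_3 + 1.8074·q_1 − 3.3689·q_2 = (1.4651, 1.7558, 4.6860, -0.4419).
‖u_3‖ = 5.2329, so q_3 = (0.2800, 0.3355, 0.8955, -0.0844).
Qᵀb = (-3.0984, 1.4200, -0.8377).
Back-substitute: x_3 = -0.8377/5.2329 = -0.1601.
x_2 = (1.4200 − 3.3689·(-0.1601))/2.3944 = 0.8183.
x_1 = (-3.0984 − 3.3566·0.8183 + 1.8074·(-0.1601))/3.8730 = -1.5839.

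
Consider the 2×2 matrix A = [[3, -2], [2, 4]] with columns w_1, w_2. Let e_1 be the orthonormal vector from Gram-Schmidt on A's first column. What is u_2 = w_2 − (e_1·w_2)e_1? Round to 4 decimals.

u_2 = (-2.4615, 3.6923)

e_1 = w_1/‖w_1‖ = (3, 2)/3.6056 = (0.8321, 0.5547).
r_{12} = e_1·w_2 = 0.5547.
u_2 = w_2 − 0.5547·e_1 = (-2.4615, 3.6923).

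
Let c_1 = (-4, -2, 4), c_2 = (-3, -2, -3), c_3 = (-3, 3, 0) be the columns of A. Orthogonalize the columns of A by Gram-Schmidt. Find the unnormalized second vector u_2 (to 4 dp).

u_2 = (-2.5556, -1.7778, -3.4444)

c_1 = (-4, -2, 4); ‖c_1‖ = 6.0000, so q_1 = (-0.6667, -0.3333, 0.6667).
q_1·c_2 = (-0.6667)·(-3) + (-0.3333)·(-2) + 0.6667·(-3) = 0.6667.
u_2 = c_2 − 0.6667·q_1 = (-2.5556, -1.7778, -3.4444).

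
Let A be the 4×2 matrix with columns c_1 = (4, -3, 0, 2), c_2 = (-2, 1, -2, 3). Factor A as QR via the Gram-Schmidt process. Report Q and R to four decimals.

c_1 = (4, -3, 0, 2); ‖c_1‖ = 5.3852, so q_1 = (0.7428, -0.5571, 0.0000, 0.3714).
q_1·c_2 = 0.7428·(-2) + (-0.5571)·1 + 0.0000·(-2) + 0.3714·3 = -0.9285.
u_2 = c_2 + 0.9285·q_1 = (-1.3103, 0.4828, -2.0000, 3.3448).
‖u_2‖ = 4.1398, so q_2 = (-0.3165, 0.1166, -0.4831, 0.8080).

Q = [[0.7428, -0.3165], [-0.5571, 0.1166], [0.0000, -0.4831], [0.3714, 0.8080]], R = [[5.3852, -0.9285], [0.0000, 4.1398]]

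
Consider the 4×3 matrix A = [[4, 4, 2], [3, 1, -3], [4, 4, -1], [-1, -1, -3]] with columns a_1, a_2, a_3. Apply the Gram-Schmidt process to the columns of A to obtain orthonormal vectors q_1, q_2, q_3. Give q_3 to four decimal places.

a_1 = (4, 3, 4, -1); ‖a_1‖ = 6.4807, so q_1 = (0.6172, 0.4629, 0.6172, -0.1543).
q_1·a_2 = 0.6172·4 + 0.4629·1 + 0.6172·4 + (-0.1543)·(-1) = 5.5549.
u_2 = a_2 − 5.5549·q_1 = (0.5714, -1.5714, 0.5714, -0.1429).
‖u_2‖ = 1.7728, so q_2 = (0.3223, -0.8864, 0.3223, -0.0806).
q_1·a_3 = 0.6172·2 + 0.4629·(-3) + 0.6172·(-1) + (-0.1543)·(-3) = -0.3086; q_2·a_3 = 0.3223·2 + (-0.8864)·(-3) + 0.3223·(-1) + (-0.0806)·(-3) = 3.2233.
u_3 = a_3 + 0.3086·q_1 − 3.2233·q_2 = (1.1515, 0.0000, -1.8485, -2.7879).
‖u_3‖ = 3.5377, so q_3 = (0.3255, 0.0000, -0.5225, -0.7881).

q_3 = (0.3255, 0.0000, -0.5225, -0.7881)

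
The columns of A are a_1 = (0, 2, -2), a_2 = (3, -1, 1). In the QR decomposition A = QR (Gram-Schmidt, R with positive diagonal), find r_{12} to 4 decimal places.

r_{12} = -1.4142

a_1 = (0, 2, -2); ‖a_1‖ = 2.8284, so q_1 = (0.0000, 0.7071, -0.7071).
r_{12} = q_1·a_2 = -1.4142.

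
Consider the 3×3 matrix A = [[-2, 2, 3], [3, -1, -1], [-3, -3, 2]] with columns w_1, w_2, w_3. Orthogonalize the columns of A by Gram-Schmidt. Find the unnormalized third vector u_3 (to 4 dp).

u_3 = (1.2632, 1.2632, 0.4211)

w_1 = (-2, 3, -3); ‖w_1‖ = 4.6904, so e_1 = (-0.4264, 0.6396, -0.6396).
e_1·w_2 = (-0.4264)·2 + 0.6396·(-1) + (-0.6396)·(-3) = 0.4264.
u_2 = w_2 − 0.4264·e_1 = (2.1818, -1.2727, -2.7273).
‖u_2‖ = 3.7173, so e_2 = (0.5869, -0.3424, -0.7337).
e_1·w_3 = (-0.4264)·3 + 0.6396·(-1) + (-0.6396)·2 = -3.1980; e_2·w_3 = 0.5869·3 + (-0.3424)·(-1) + (-0.7337)·2 = 0.6359.
u_3 = w_3 + 3.1980·e_1 − 0.6359·e_2 = (1.2632, 1.2632, 0.4211).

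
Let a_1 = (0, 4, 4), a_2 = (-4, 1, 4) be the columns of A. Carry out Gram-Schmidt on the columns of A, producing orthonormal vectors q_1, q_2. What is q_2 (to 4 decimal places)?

a_1 = (0, 4, 4); ‖a_1‖ = 5.6569, so q_1 = (0.0000, 0.7071, 0.7071).
q_1·a_2 = 0.0000·(-4) + 0.7071·1 + 0.7071·4 = 3.5355.
u_2 = a_2 − 3.5355·q_1 = (-4.0000, -1.5000, 1.5000).
‖u_2‖ = 4.5277, so q_2 = (-0.8835, -0.3313, 0.3313).

q_2 = (-0.8835, -0.3313, 0.3313)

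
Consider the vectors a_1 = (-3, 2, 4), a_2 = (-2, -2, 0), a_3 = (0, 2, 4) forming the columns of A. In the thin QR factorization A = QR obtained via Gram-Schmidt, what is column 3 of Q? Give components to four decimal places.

q_3 = (0.5298, -0.5298, 0.6623)

a_1 = (-3, 2, 4); ‖a_1‖ = 5.3852, so q_1 = (-0.5571, 0.3714, 0.7428).
q_1·a_2 = (-0.5571)·(-2) + 0.3714·(-2) + 0.7428·0 = 0.3714.
u_2 = a_2 − 0.3714·q_1 = (-1.7931, -2.1379, -0.2759).
‖u_2‖ = 2.8039, so q_2 = (-0.6395, -0.7625, -0.0984).
q_1·a_3 = (-0.5571)·0 + 0.3714·2 + 0.7428·4 = 3.7139; q_2·a_3 = (-0.6395)·0 + (-0.7625)·2 + (-0.0984)·4 = -1.9185.
u_3 = a_3 − 3.7139·q_1 + 1.9185·q_2 = (0.8421, -0.8421, 1.0526).
‖u_3‖ = 1.5894, so q_3 = (0.5298, -0.5298, 0.6623).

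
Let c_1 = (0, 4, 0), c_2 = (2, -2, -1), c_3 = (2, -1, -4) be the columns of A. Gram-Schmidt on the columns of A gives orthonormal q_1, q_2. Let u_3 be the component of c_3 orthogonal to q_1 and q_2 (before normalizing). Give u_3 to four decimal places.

q_1 = c_1/‖c_1‖ = (0, 4, 0)/4.0000 = (0.0000, 1.0000, 0.0000).
r_{12} = q_1·c_2 = -2.0000.
u_2 = c_2 + 2.0000·q_1 = (2.0000, 0.0000, -1.0000).
‖u_2‖ = 2.2361, so q_2 = (0.8944, 0.0000, -0.4472).
r_{13} = q_1·c_3 = -1.0000; r_{23} = q_2·c_3 = 3.5777.
u_3 = c_3 + 1.0000·q_1 − 3.5777·q_2 = (-1.2000, 0.0000, -2.4000).

u_3 = (-1.2000, 0.0000, -2.4000)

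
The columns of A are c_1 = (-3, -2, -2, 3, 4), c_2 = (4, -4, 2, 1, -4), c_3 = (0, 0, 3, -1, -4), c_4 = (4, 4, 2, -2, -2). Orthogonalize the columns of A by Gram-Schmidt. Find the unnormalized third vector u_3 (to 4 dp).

c_1 = (-3, -2, -2, 3, 4); ‖c_1‖ = 6.4807, so q_1 = (-0.4629, -0.3086, -0.3086, 0.4629, 0.6172).
q_1·c_2 = (-0.4629)·4 + (-0.3086)·(-4) + (-0.3086)·2 + 0.4629·1 + 0.6172·(-4) = -3.2404.
u_2 = c_2 + 3.2404·q_1 = (2.5000, -5.0000, 1.0000, 2.5000, -2.0000).
‖u_2‖ = 6.5192, so q_2 = (0.3835, -0.7670, 0.1534, 0.3835, -0.3068).
q_1·c_3 = (-0.4629)·0 + (-0.3086)·0 + (-0.3086)·3 + 0.4629·(-1) + 0.6172·(-4) = -3.8576; q_2·c_3 = 0.3835·0 + (-0.7670)·0 + 0.1534·3 + 0.3835·(-1) + (-0.3068)·(-4) = 1.3038.
u_3 = c_3 + 3.8576·q_1 − 1.3038·q_2 = (-2.2857, -0.1905, 1.6095, 0.2857, -1.2190).

u_3 = (-2.2857, -0.1905, 1.6095, 0.2857, -1.2190)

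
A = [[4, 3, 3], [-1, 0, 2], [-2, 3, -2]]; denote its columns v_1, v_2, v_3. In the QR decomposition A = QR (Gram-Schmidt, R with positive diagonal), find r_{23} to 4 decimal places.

v_1 = (4, -1, -2); ‖v_1‖ = 4.5826, so q_1 = (0.8729, -0.2182, -0.4364).
q_1·v_2 = 0.8729·3 + (-0.2182)·0 + (-0.4364)·3 = 1.3093.
u_2 = v_2 − 1.3093·q_1 = (1.8571, 0.2857, 3.5714).
‖u_2‖ = 4.0356, so q_2 = (0.4602, 0.0708, 0.8850).
r_{23} = q_2·v_3 = -0.2478.

r_{23} = -0.2478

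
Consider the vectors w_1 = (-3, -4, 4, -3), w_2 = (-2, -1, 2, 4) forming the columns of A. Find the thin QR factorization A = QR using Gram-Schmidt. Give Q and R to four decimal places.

w_1 = (-3, -4, 4, -3); ‖w_1‖ = 7.0711, so e_1 = (-0.4243, -0.5657, 0.5657, -0.4243).
e_1·w_2 = (-0.4243)·(-2) + (-0.5657)·(-1) + 0.5657·2 + (-0.4243)·4 = 0.8485.
u_2 = w_2 − 0.8485·e_1 = (-1.6400, -0.5200, 1.5200, 4.3600).
‖u_2‖ = 4.9275, so e_2 = (-0.3328, -0.1055, 0.3085, 0.8848).

Q = [[-0.4243, -0.3328], [-0.5657, -0.1055], [0.5657, 0.3085], [-0.4243, 0.8848]], R = [[7.0711, 0.8485], [0.0000, 4.9275]]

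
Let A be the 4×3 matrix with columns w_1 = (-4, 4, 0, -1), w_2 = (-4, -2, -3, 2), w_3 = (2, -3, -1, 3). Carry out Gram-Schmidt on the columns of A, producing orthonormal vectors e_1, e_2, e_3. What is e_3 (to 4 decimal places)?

e_3 = (0.2055, 0.4257, 0.0294, 0.8807)

w_1 = (-4, 4, 0, -1); ‖w_1‖ = 5.7446, so e_1 = (-0.6963, 0.6963, 0.0000, -0.1741).
e_1·w_2 = (-0.6963)·(-4) + 0.6963·(-2) + 0.0000·(-3) + (-0.1741)·2 = 1.0445.
u_2 = w_2 − 1.0445·e_1 = (-3.2727, -2.7273, -3.0000, 2.1818).
‖u_2‖ = 5.6488, so e_2 = (-0.5794, -0.4828, -0.5311, 0.3862).
e_1·w_3 = (-0.6963)·2 + 0.6963·(-3) + 0.0000·(-1) + (-0.1741)·3 = -4.0038; e_2·w_3 = (-0.5794)·2 + (-0.4828)·(-3) + (-0.5311)·(-1) + 0.3862·3 = 1.9795.
u_3 = w_3 + 4.0038·e_1 − 1.9795·e_2 = (0.3590, 0.7436, 0.0513, 1.5385).
‖u_3‖ = 1.7468, so e_3 = (0.2055, 0.4257, 0.0294, 0.8807).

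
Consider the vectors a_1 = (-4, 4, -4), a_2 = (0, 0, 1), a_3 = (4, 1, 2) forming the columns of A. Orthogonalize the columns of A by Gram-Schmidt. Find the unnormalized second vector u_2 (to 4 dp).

a_1 = (-4, 4, -4); ‖a_1‖ = 6.9282, so e_1 = (-0.5774, 0.5774, -0.5774).
e_1·a_2 = (-0.5774)·0 + 0.5774·0 + (-0.5774)·1 = -0.5774.
u_2 = a_2 + 0.5774·e_1 = (-0.3333, 0.3333, 0.6667).

u_2 = (-0.3333, 0.3333, 0.6667)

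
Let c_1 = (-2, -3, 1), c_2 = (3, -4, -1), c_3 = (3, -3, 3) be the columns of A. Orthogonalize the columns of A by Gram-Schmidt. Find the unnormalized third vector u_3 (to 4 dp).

u_3 = (1.4248, 0.2035, 3.4602)

c_1 = (-2, -3, 1); ‖c_1‖ = 3.7417, so e_1 = (-0.5345, -0.8018, 0.2673).
e_1·c_2 = (-0.5345)·3 + (-0.8018)·(-4) + 0.2673·(-1) = 1.3363.
u_2 = c_2 − 1.3363·e_1 = (3.7143, -2.9286, -1.3571).
‖u_2‖ = 4.9208, so e_2 = (0.7548, -0.5951, -0.2758).
e_1·c_3 = (-0.5345)·3 + (-0.8018)·(-3) + 0.2673·3 = 1.6036; e_2·c_3 = 0.7548·3 + (-0.5951)·(-3) + (-0.2758)·3 = 3.2225.
u_3 = c_3 − 1.6036·e_1 − 3.2225·e_2 = (1.4248, 0.2035, 3.4602).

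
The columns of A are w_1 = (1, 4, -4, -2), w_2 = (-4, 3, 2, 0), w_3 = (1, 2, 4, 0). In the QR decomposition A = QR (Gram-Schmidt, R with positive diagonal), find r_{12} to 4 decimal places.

r_{12} = 0.0000

w_1 = (1, 4, -4, -2); ‖w_1‖ = 6.0828, so e_1 = (0.1644, 0.6576, -0.6576, -0.3288).
r_{12} = e_1·w_2 = 0.0000.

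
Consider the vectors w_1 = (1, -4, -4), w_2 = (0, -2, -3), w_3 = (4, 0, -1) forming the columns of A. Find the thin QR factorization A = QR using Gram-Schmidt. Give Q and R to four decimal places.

Q = [[0.1741, -0.6465, 0.7428], [-0.6963, 0.4526, 0.5571], [-0.6963, -0.6142, -0.3714]], R = [[5.7446, 3.4816, 1.3926], [0.0000, 0.9374, -1.9718], [0.0000, 0.0000, 3.3425]]

e_1 = w_1/‖w_1‖ = (1, -4, -4)/5.7446 = (0.1741, -0.6963, -0.6963).
r_{12} = e_1·w_2 = 3.4816.
u_2 = w_2 − 3.4816·e_1 = (-0.6061, 0.4242, -0.5758).
‖u_2‖ = 0.9374, so e_2 = (-0.6465, 0.4526, -0.6142).
r_{13} = e_1·w_3 = 1.3926; r_{23} = e_2·w_3 = -1.9718.
u_3 = w_3 − 1.3926·e_1 + 1.9718·e_2 = (2.4828, 1.8621, -1.2414).
‖u_3‖ = 3.3425, so e_3 = (0.7428, 0.5571, -0.3714).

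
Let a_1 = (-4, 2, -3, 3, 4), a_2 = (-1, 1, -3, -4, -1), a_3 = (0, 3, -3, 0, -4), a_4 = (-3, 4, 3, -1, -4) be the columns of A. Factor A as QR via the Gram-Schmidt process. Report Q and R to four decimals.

Q = [[-0.5443, -0.2030, 0.1082, -0.5939], [0.2722, 0.1960, 0.4904, 0.4094], [-0.4082, -0.5776, -0.2628, 0.6432], [0.4082, -0.7457, 0.4630, -0.1877], [0.5443, -0.1750, -0.6814, -0.1754]], R = [[7.3485, -0.1361, -0.1361, -1.0887], [0.0000, 5.2898, 3.0212, 1.1063], [0.0000, 0.0000, 4.9854, 3.1110], [0.0000, 0.0000, 0.0000, 6.2380]]

a_1 = (-4, 2, -3, 3, 4); ‖a_1‖ = 7.3485, so e_1 = (-0.5443, 0.2722, -0.4082, 0.4082, 0.5443).
e_1·a_2 = (-0.5443)·(-1) + 0.2722·1 + (-0.4082)·(-3) + 0.4082·(-4) + 0.5443·(-1) = -0.1361.
u_2 = a_2 + 0.1361·e_1 = (-1.0741, 1.0370, -3.0556, -3.9444, -0.9259).
‖u_2‖ = 5.2898, so e_2 = (-0.2030, 0.1960, -0.5776, -0.7457, -0.1750).
e_1·a_3 = (-0.5443)·0 + 0.2722·3 + (-0.4082)·(-3) + 0.4082·0 + 0.5443·(-4) = -0.1361; e_2·a_3 = (-0.2030)·0 + 0.1960·3 + (-0.5776)·(-3) + (-0.7457)·0 + (-0.1750)·(-4) = 3.0212.
u_3 = a_3 + 0.1361·e_1 − 3.0212·e_2 = (0.5394, 2.4447, -1.3104, 2.3084, -3.3971).
‖u_3‖ = 4.9854, so e_3 = (0.1082, 0.4904, -0.2628, 0.4630, -0.6814).
e_1·a_4 = (-0.5443)·(-3) + 0.2722·4 + (-0.4082)·3 + 0.4082·(-1) + 0.5443·(-4) = -1.0887; e_2·a_4 = (-0.2030)·(-3) + 0.1960·4 + (-0.5776)·3 + (-0.7457)·(-1) + (-0.1750)·(-4) = 1.1063; e_3·a_4 = 0.1082·(-3) + 0.4904·4 + (-0.2628)·3 + 0.4630·(-1) + (-0.6814)·(-4) = 3.1110.
u_4 = a_4 + 1.0887·e_1 − 1.1063·e_2 − 3.1110·e_3 = (-3.7046, 2.5538, 4.0123, -1.1712, -1.0939).
‖u_4‖ = 6.2380, so e_4 = (-0.5939, 0.4094, 0.6432, -0.1877, -0.1754).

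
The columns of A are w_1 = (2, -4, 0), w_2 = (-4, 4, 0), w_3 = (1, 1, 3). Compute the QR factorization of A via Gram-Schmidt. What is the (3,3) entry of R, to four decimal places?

q_1 = w_1/‖w_1‖ = (2, -4, 0)/4.4721 = (0.4472, -0.8944, 0.0000).
r_{12} = q_1·w_2 = -5.3666.
u_2 = w_2 + 5.3666·q_1 = (-1.6000, -0.8000, 0.0000).
‖u_2‖ = 1.7889, so q_2 = (-0.8944, -0.4472, 0.0000).
r_{13} = q_1·w_3 = -0.4472; r_{23} = q_2·w_3 = -1.3416.
u_3 = w_3 + 0.4472·q_1 + 1.3416·q_2 = (0.0000, 0.0000, 3.0000).
r_{33} = ‖u_3‖ = 3.0000.

r_{33} = 3.0000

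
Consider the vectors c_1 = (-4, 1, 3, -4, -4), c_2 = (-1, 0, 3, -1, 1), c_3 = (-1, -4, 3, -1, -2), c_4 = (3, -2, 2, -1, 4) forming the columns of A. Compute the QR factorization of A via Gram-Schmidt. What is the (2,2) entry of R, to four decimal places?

r_{22} = 3.0143

c_1 = (-4, 1, 3, -4, -4); ‖c_1‖ = 7.6158, so e_1 = (-0.5252, 0.1313, 0.3939, -0.5252, -0.5252).
e_1·c_2 = (-0.5252)·(-1) + 0.1313·0 + 0.3939·3 + (-0.5252)·(-1) + (-0.5252)·1 = 1.7070.
u_2 = c_2 − 1.7070·e_1 = (-0.1034, -0.2241, 2.3276, -0.1034, 1.8966).
r_{22} = ‖u_2‖ = 3.0143.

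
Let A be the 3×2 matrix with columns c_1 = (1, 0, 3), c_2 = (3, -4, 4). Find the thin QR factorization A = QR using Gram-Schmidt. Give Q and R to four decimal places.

Q = [[0.3162, 0.3487], [0.0000, -0.9300], [0.9487, -0.1162]], R = [[3.1623, 4.7434], [0.0000, 4.3012]]

e_1 = c_1/‖c_1‖ = (1, 0, 3)/3.1623 = (0.3162, 0.0000, 0.9487).
r_{12} = e_1·c_2 = 4.7434.
u_2 = c_2 − 4.7434·e_1 = (1.5000, -4.0000, -0.5000).
‖u_2‖ = 4.3012, so e_2 = (0.3487, -0.9300, -0.1162).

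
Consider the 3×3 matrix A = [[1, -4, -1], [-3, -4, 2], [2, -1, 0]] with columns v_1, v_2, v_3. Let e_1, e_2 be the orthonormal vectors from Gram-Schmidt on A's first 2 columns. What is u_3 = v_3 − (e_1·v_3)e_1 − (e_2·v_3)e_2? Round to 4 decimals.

u_3 = (-0.6455, 0.4108, 0.9390)

v_1 = (1, -3, 2); ‖v_1‖ = 3.7417, so e_1 = (0.2673, -0.8018, 0.5345).
e_1·v_2 = 0.2673·(-4) + (-0.8018)·(-4) + 0.5345·(-1) = 1.6036.
u_2 = v_2 − 1.6036·e_1 = (-4.4286, -2.7143, -1.8571).
‖u_2‖ = 5.5162, so e_2 = (-0.8028, -0.4921, -0.3367).
e_1·v_3 = 0.2673·(-1) + (-0.8018)·2 + 0.5345·0 = -1.8708; e_2·v_3 = (-0.8028)·(-1) + (-0.4921)·2 + (-0.3367)·0 = -0.1813.
u_3 = v_3 + 1.8708·e_1 + 0.1813·e_2 = (-0.6455, 0.4108, 0.9390).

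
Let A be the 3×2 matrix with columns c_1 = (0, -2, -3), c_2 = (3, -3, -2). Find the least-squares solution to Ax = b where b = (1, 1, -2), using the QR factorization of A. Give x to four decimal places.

e_1 = c_1/‖c_1‖ = (0, -2, -3)/3.6056 = (0.0000, -0.5547, -0.8321).
r_{12} = e_1·c_2 = 3.3282.
u_2 = c_2 − 3.3282·e_1 = (3.0000, -1.1538, 0.7692).
‖u_2‖ = 3.3050, so e_2 = (0.9077, -0.3491, 0.2327).
Qᵀb = (1.1094, 0.0931).
Back-substitute: x_2 = 0.0931/3.3050 = 0.0282.
x_1 = (1.1094 − 3.3282·0.0282)/3.6056 = 0.2817.

x = (0.2817, 0.0282)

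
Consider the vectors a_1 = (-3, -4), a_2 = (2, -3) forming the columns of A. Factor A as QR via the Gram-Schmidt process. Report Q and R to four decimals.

q_1 = a_1/‖a_1‖ = (-3, -4)/5.0000 = (-0.6000, -0.8000).
r_{12} = q_1·a_2 = 1.2000.
u_2 = a_2 − 1.2000·q_1 = (2.7200, -2.0400).
‖u_2‖ = 3.4000, so q_2 = (0.8000, -0.6000).

Q = [[-0.6000, 0.8000], [-0.8000, -0.6000]], R = [[5.0000, 1.2000], [0.0000, 3.4000]]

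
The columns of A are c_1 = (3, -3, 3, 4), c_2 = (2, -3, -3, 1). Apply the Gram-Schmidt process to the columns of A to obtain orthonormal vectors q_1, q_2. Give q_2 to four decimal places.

q_2 = (0.2864, -0.5063, -0.8132, 0.0153)

c_1 = (3, -3, 3, 4); ‖c_1‖ = 6.5574, so q_1 = (0.4575, -0.4575, 0.4575, 0.6100).
q_1·c_2 = 0.4575·2 + (-0.4575)·(-3) + 0.4575·(-3) + 0.6100·1 = 1.5250.
u_2 = c_2 − 1.5250·q_1 = (1.3023, -2.3023, -3.6977, 0.0698).
‖u_2‖ = 4.5469, so q_2 = (0.2864, -0.5063, -0.8132, 0.0153).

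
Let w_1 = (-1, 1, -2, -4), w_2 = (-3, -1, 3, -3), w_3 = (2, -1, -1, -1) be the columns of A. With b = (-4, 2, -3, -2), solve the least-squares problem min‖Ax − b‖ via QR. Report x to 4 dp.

w_1 = (-1, 1, -2, -4); ‖w_1‖ = 4.6904, so e_1 = (-0.2132, 0.2132, -0.4264, -0.8528).
e_1·w_2 = (-0.2132)·(-3) + 0.2132·(-1) + (-0.4264)·3 + (-0.8528)·(-3) = 1.7056.
u_2 = w_2 − 1.7056·e_1 = (-2.6364, -1.3636, 3.7273, -1.5455).
‖u_2‖ = 5.0091, so e_2 = (-0.5263, -0.2722, 0.7441, -0.3085).
e_1·w_3 = (-0.2132)·2 + 0.2132·(-1) + (-0.4264)·(-1) + (-0.8528)·(-1) = 0.6396; e_2·w_3 = (-0.5263)·2 + (-0.2722)·(-1) + 0.7441·(-1) + (-0.3085)·(-1) = -1.2160.
u_3 = w_3 − 0.6396·e_1 + 1.2160·e_2 = (1.4964, -1.4674, 0.1775, -0.8297).
‖u_3‖ = 2.2610, so e_3 = (0.6618, -0.6490, 0.0785, -0.3670).
Qᵀb = (4.2640, -0.0544, -3.4468).
Back-substitute: x_3 = -3.4468/2.2610 = -1.5245.
x_2 = (-0.0544 + 1.2160·(-1.5245))/5.0091 = -0.3809.
x_1 = (4.2640 − 1.7056·(-0.3809) − 0.6396·(-1.5245))/4.6904 = 1.2555.

x = (1.2555, -0.3809, -1.5245)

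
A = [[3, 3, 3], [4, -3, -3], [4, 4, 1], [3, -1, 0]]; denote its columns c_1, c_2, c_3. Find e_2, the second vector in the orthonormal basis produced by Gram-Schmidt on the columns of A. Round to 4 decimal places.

e_1 = c_1/‖c_1‖ = (3, 4, 4, 3)/7.0711 = (0.4243, 0.5657, 0.5657, 0.4243).
r_{12} = e_1·c_2 = 1.4142.
u_2 = c_2 − 1.4142·e_1 = (2.4000, -3.8000, 3.2000, -1.6000).
‖u_2‖ = 5.7446, so e_2 = (0.4178, -0.6615, 0.5570, -0.2785).

e_2 = (0.4178, -0.6615, 0.5570, -0.2785)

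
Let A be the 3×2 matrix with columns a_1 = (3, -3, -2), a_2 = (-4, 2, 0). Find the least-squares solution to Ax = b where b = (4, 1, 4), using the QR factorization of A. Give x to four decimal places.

x = (-2.0000, -2.5000)

a_1 = (3, -3, -2); ‖a_1‖ = 4.6904, so e_1 = (0.6396, -0.6396, -0.4264).
e_1·a_2 = 0.6396·(-4) + (-0.6396)·2 + (-0.4264)·0 = -3.8376.
u_2 = a_2 + 3.8376·e_1 = (-1.5455, -0.4545, -1.6364).
‖u_2‖ = 2.2962, so e_2 = (-0.6730, -0.1980, -0.7126).
Qᵀb = (0.2132, -5.7406).
Back-substitute: x_2 = -5.7406/2.2962 = -2.5000.
x_1 = (0.2132 + 3.8376·(-2.5000))/4.6904 = -2.0000.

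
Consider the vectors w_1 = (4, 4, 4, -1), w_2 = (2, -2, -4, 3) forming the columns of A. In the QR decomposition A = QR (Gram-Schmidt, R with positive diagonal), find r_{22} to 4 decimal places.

r_{22} = 5.0629

e_1 = w_1/‖w_1‖ = (4, 4, 4, -1)/7.0000 = (0.5714, 0.5714, 0.5714, -0.1429).
r_{12} = e_1·w_2 = -2.7143.
u_2 = w_2 + 2.7143·e_1 = (3.5510, -0.4490, -2.4490, 2.6122).
r_{22} = ‖u_2‖ = 5.0629.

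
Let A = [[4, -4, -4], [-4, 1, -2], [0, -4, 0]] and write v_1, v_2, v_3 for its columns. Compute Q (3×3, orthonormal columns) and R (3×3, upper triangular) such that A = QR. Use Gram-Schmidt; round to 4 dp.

v_1 = (4, -4, 0); ‖v_1‖ = 5.6569, so e_1 = (0.7071, -0.7071, 0.0000).
e_1·v_2 = 0.7071·(-4) + (-0.7071)·1 + 0.0000·(-4) = -3.5355.
u_2 = v_2 + 3.5355·e_1 = (-1.5000, -1.5000, -4.0000).
‖u_2‖ = 4.5277, so e_2 = (-0.3313, -0.3313, -0.8835).
e_1·v_3 = 0.7071·(-4) + (-0.7071)·(-2) + 0.0000·0 = -1.4142; e_2·v_3 = (-0.3313)·(-4) + (-0.3313)·(-2) + (-0.8835)·0 = 1.9878.
u_3 = v_3 + 1.4142·e_1 − 1.9878·e_2 = (-2.3415, -2.3415, 1.7561).
‖u_3‖ = 3.7482, so e_3 = (-0.6247, -0.6247, 0.4685).

Q = [[0.7071, -0.3313, -0.6247], [-0.7071, -0.3313, -0.6247], [0.0000, -0.8835, 0.4685]], R = [[5.6569, -3.5355, -1.4142], [0.0000, 4.5277, 1.9878], [0.0000, 0.0000, 3.7482]]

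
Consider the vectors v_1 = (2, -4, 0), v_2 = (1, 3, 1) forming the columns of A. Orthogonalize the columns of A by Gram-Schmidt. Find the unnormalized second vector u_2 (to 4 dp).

u_2 = (2.0000, 1.0000, 1.0000)

v_1 = (2, -4, 0); ‖v_1‖ = 4.4721, so e_1 = (0.4472, -0.8944, 0.0000).
e_1·v_2 = 0.4472·1 + (-0.8944)·3 + 0.0000·1 = -2.2361.
u_2 = v_2 + 2.2361·e_1 = (2.0000, 1.0000, 1.0000).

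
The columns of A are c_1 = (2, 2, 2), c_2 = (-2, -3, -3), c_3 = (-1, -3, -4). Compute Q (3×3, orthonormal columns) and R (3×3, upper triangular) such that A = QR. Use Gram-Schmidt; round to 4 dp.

Q = [[0.5774, 0.8165, 0.0000], [0.5774, -0.4082, 0.7071], [0.5774, -0.4082, -0.7071]], R = [[3.4641, -4.6188, -4.6188], [0.0000, 0.8165, 2.0412], [0.0000, 0.0000, 0.7071]]

q_1 = c_1/‖c_1‖ = (2, 2, 2)/3.4641 = (0.5774, 0.5774, 0.5774).
r_{12} = q_1·c_2 = -4.6188.
u_2 = c_2 + 4.6188·q_1 = (0.6667, -0.3333, -0.3333).
‖u_2‖ = 0.8165, so q_2 = (0.8165, -0.4082, -0.4082).
r_{13} = q_1·c_3 = -4.6188; r_{23} = q_2·c_3 = 2.0412.
u_3 = c_3 + 4.6188·q_1 − 2.0412·q_2 = (0.0000, 0.5000, -0.5000).
‖u_3‖ = 0.7071, so q_3 = (0.0000, 0.7071, -0.7071).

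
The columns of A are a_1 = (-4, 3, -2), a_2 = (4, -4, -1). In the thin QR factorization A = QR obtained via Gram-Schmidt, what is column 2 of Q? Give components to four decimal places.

q_2 = (0.1329, -0.4210, -0.8973)

a_1 = (-4, 3, -2); ‖a_1‖ = 5.3852, so q_1 = (-0.7428, 0.5571, -0.3714).
q_1·a_2 = (-0.7428)·4 + 0.5571·(-4) + (-0.3714)·(-1) = -4.8281.
u_2 = a_2 + 4.8281·q_1 = (0.4138, -1.3103, -2.7931).
‖u_2‖ = 3.1128, so q_2 = (0.1329, -0.4210, -0.8973).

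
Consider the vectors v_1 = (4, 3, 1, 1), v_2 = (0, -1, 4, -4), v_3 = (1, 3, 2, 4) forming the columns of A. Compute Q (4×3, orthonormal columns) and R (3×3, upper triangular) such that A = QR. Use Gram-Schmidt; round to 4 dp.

e_1 = v_1/‖v_1‖ = (4, 3, 1, 1)/5.1962 = (0.7698, 0.5774, 0.1925, 0.1925).
r_{12} = e_1·v_2 = -0.5774.
u_2 = v_2 + 0.5774·e_1 = (0.4444, -0.6667, 4.1111, -3.8889).
‖u_2‖ = 5.7155, so e_2 = (0.0778, -0.1166, 0.7193, -0.6804).
r_{13} = e_1·v_3 = 3.6566; r_{23} = e_2·v_3 = -1.5552.
u_3 = v_3 − 3.6566·e_1 + 1.5552·e_2 = (-1.6939, 0.7075, 2.4150, 2.2381).
‖u_3‖ = 3.7697, so e_3 = (-0.4493, 0.1877, 0.6406, 0.5937).

Q = [[0.7698, 0.0778, -0.4493], [0.5774, -0.1166, 0.1877], [0.1925, 0.7193, 0.6406], [0.1925, -0.6804, 0.5937]], R = [[5.1962, -0.5774, 3.6566], [0.0000, 5.7155, -1.5552], [0.0000, 0.0000, 3.7697]]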